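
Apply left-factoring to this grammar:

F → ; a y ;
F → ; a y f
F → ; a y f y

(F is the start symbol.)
F → ; a y F'
F' → ;
F' → f F''
F'' → ε
F'' → y

Left-factoring transforms A → αβ₁ | αβ₂ into A → αA' and A' → β₁ | β₂
(α is the longest common prefix among the alternatives). Repeat until
no nonterminal has two alternatives with a common prefix.

Round 1: F has alternatives sharing prefix '; a y'. Introduce F': F → ; a y F'
  Add: F' → ;
  Add: F' → f
  Add: F' → f y

Round 2: F' has alternatives sharing prefix 'f'. Introduce F'': F' → f F''
  Add: F'' → ε
  Add: F'' → y

No remaining common prefixes — done.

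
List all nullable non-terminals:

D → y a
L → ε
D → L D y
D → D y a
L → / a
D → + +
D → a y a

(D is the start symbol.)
{ 'L' }

ε-productions: L → ε
So L is immediately nullable.
No further non-terminal can be added: every production for the remaining non-terminals contains a terminal or a non-nullable non-terminal.
Nullable = { 'L' }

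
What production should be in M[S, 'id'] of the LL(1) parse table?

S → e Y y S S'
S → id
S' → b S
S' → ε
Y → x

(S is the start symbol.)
S → id

To find M[S, 'id'], we find productions for S where 'id' is in the predict set (PREDICT(N → α) = (FIRST(α) \ {ε}) ∪ (FOLLOW(N) if α ⇒* ε)).

S → e Y y S S': PREDICT = { 'e' }
S → id: PREDICT = { 'id' }
  'id' is in predict set, so this production goes in M[S, 'id']

M[S, 'id'] = S → id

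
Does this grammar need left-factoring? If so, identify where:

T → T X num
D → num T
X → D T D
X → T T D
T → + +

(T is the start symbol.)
No, left-factoring is not needed

Left-factoring is needed when two productions for the same non-terminal
share a common prefix on the right-hand side.

Productions for T:
  T → T X num
  T → + +
Productions for X:
  X → D T D
  X → T T D

No common prefixes found.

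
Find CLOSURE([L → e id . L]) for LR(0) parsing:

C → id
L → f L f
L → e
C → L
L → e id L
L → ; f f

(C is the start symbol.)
To compute CLOSURE, for each item [A → α.Bβ] where B is a non-terminal, add [B → .γ] for all productions B → γ; repeat for the newly added items until nothing changes.

Start with: [L → e id . L]
  [L → e id . L] has the dot before L: add [L → . f L f], [L → . e], [L → . e id L], [L → . ; f f]
No further items can be added.

CLOSURE = { [L → . ; f f], [L → . e id L], [L → . e], [L → . f L f], [L → e id . L] }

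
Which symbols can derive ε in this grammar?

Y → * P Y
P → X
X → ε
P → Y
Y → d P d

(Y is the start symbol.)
A non-terminal is nullable if it can derive ε (the empty string): either it has an ε-production, or it has a production whose right-hand side consists entirely of nullable non-terminals.

ε-productions: X → ε
So X is immediately nullable.
P → X: every symbol on the right is nullable, so P is nullable too.
No further non-terminal can be added: every production for the remaining non-terminals contains a terminal or a non-nullable non-terminal.
Nullable = { 'P', 'X' }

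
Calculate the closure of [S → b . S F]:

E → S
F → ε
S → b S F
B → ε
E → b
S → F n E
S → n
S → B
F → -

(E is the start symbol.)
{ [B → .], [F → . -], [F → .], [S → . B], [S → . F n E], [S → . b S F], [S → . n], [S → b . S F] }

To compute CLOSURE, for each item [A → α.Bβ] where B is a non-terminal, add [B → .γ] for all productions B → γ; repeat for the newly added items until nothing changes.

Start with: [S → b . S F]
  [S → b . S F] has the dot before S: add [S → . b S F], [S → . F n E], [S → . n], [S → . B]
  [S → . F n E] has the dot before F: add [F → .], [F → . -]
  [S → . B] has the dot before B: add [B → .]
No further items can be added.

CLOSURE = { [B → .], [F → . -], [F → .], [S → . B], [S → . F n E], [S → . b S F], [S → . n], [S → b . S F] }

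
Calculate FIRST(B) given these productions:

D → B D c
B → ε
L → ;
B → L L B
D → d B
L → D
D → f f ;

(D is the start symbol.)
To compute FIRST(B), examine every production with B on the left-hand side, reading each right-hand side left to right until a non-nullable symbol is reached.

FIRST sets of the other non-terminals involved (by the same procedure, iterated to a fixed point):
  FIRST(L) = { ';', 'd', 'f' }

From B → ε:
  - ε-production, so ε ∈ FIRST(B)
From B → L L B:
  - L is a non-terminal: add FIRST(L) \ {ε} = { ';', 'd', 'f' }
    L is not nullable, so stop

Collecting: FIRST(B) = { ';', 'd', 'f', ε }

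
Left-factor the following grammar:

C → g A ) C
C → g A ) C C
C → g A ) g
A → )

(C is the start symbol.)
Left-factoring transforms A → αβ₁ | αβ₂ into A → αA' and A' → β₁ | β₂
(α is the longest common prefix among the alternatives). Repeat until
no nonterminal has two alternatives with a common prefix.

Round 1: C has alternatives sharing prefix 'g A )'. Introduce C': C → g A ) C'
  Add: C' → C
  Add: C' → C C
  Add: C' → g

Round 2: C' has alternatives sharing prefix 'C'. Introduce C'': C' → C C''
  Add: C'' → ε
  Add: C'' → C

No remaining common prefixes — done.

Resulting grammar:
C → g A ) C'
C' → C C''
C'' → ε
C'' → C
C' → g
A → )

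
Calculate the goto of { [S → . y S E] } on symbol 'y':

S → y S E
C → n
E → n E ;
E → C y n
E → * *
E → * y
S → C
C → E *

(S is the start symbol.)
{ [C → . E *], [C → . n], [E → . * *], [E → . * y], [E → . C y n], [E → . n E ;], [S → . C], [S → . y S E], [S → y . S E] }

GOTO(I, 'y') = CLOSURE({ [A → αX.β] : [A → α.Xβ] ∈ I, X = 'y' })

Items with dot before 'y', with the dot advanced:
  [S → . y S E] → [S → y . S E]
Closure of the advanced items:
  [S → y . S E] has the dot before S: add [S → . y S E], [S → . C]
  [S → . C] has the dot before C: add [C → . n], [C → . E *]
  [C → . E *] has the dot before E: add [E → . n E ;], [E → . C y n], [E → . * *], [E → . * y]

GOTO = { [C → . E *], [C → . n], [E → . * *], [E → . * y], [E → . C y n], [E → . n E ;], [S → . C], [S → . y S E], [S → y . S E] }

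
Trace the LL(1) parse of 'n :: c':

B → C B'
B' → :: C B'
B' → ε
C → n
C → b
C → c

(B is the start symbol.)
LL(1) parsing maintains a stack (initially the start symbol over $) and the input. At each step: if the stack top is a terminal, match it against the current input token; if it is a non-terminal N, replace it with the RHS of M[N, lookahead] (the unique production whose predict set contains the lookahead).

Stack is shown with the top on the left.

Stack      Input     Action
---------------------------
B $        n :: c $  output B → C B'
C B' $     n :: c $  output C → n
n B' $     n :: c $  match 'n'
B' $       :: c $    output B' → :: C B'
:: C B' $  :: c $    match '::'
C B' $     c $       output C → c
c B' $     c $       match 'c'
B' $       $         output B' → ε
$          $         accept

The string is accepted.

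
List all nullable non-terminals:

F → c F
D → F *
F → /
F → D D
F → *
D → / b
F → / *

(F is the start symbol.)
A non-terminal is nullable if it can derive ε (the empty string): either it has an ε-production, or it has a production whose right-hand side consists entirely of nullable non-terminals.

There are no ε-productions, so no non-terminal can derive ε.
No non-terminals are nullable.

Answer: None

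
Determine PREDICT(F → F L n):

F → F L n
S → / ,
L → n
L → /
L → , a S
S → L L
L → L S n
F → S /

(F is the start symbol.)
{ ',', '/', 'n' }

PREDICT(F → F L n) = (FIRST(RHS) \ {ε}) ∪ (FOLLOW(F) if ε ∈ FIRST(RHS), i.e. RHS ⇒* ε)
FIRST(F) = { ',', '/', 'n' }
FIRST(F L n) = { ',', '/', 'n' }
ε ∉ FIRST(F L n), so FOLLOW(F) is not added.
PREDICT(F → F L n) = { ',', '/', 'n' }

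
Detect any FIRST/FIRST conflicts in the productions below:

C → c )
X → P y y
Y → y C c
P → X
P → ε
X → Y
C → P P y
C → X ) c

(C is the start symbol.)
Yes. C → P P y / C → X ')' c on { 'y' }; X → P y y / X → Y on { 'y' }

FIRST sets of the non-terminals at (or reachable through a nullable prefix from) the front of some alternative:
  FIRST(P) = { 'y', ε }
  FIRST(X) = { 'y' }
  FIRST(Y) = { 'y' }

Productions for C:
  C → c ): FIRST = { 'c' }
  C → P P y: FIRST = { 'y' }
  C → X ) c: FIRST = { 'y' }
Productions for X:
  X → P y y: FIRST = { 'y' }
  X → Y: FIRST = { 'y' }
Productions for P:
  P → X: FIRST = { 'y' }
  P → ε: FIRST = { ε }
Y has only one production, so no FIRST/FIRST conflict is possible there.

Conflict for C: C → P P y and C → X ) c
  Overlap: { 'y' }
Conflict for X: X → P y y and X → Y
  Overlap: { 'y' }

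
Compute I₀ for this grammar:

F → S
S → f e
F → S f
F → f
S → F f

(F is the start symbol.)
First, augment the grammar with F' → F
I₀ = CLOSURE({ [F' → . F] }):
  [F' → . F] has the dot before F: add [F → . S], [F → . S f], [F → . f]
  [F → . S] has the dot before S: add [S → . f e], [S → . F f]
No further items can be added.

I₀ = { [F → . S f], [F → . S], [F → . f], [F' → . F], [S → . F f], [S → . f e] }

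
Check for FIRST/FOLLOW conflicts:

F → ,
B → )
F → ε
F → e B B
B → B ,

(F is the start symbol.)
Nullable non-terminals: F.

F: nullable alternative(s) F → ε; FOLLOW(F) = { $ }
  F → ,: FIRST \ {ε} = { ',' } — disjoint from FOLLOW(F)
  F → ε: FIRST \ {ε} = { } — this is the only nullable alternative, skip
  F → e B B: FIRST \ {ε} = { 'e' } — disjoint from FOLLOW(F)

B has no nullable alternative, so no FIRST/FOLLOW check is needed there.

No FIRST/FOLLOW conflicts found.

Answer: No FIRST/FOLLOW conflicts.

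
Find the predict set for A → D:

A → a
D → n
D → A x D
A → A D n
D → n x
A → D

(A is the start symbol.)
{ 'a', 'n' }

PREDICT(A → D) = (FIRST(RHS) \ {ε}) ∪ (FOLLOW(A) if ε ∈ FIRST(RHS), i.e. RHS ⇒* ε)
FIRST(D) = { 'a', 'n' }
FIRST(D) = { 'a', 'n' }
ε ∉ FIRST(D), so FOLLOW(A) is not added.
PREDICT(A → D) = { 'a', 'n' }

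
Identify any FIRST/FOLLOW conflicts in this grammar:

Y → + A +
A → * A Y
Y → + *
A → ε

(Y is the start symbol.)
Nullable non-terminals: A.

A: nullable alternative(s) A → ε; FOLLOW(A) = { '+' }
  A → * A Y: FIRST \ {ε} = { '*' } — disjoint from FOLLOW(A)
  A → ε: FIRST \ {ε} = { } — this is the only nullable alternative, skip

Y has no nullable alternative, so no FIRST/FOLLOW check is needed there.

No FIRST/FOLLOW conflicts found.

Answer: No FIRST/FOLLOW conflicts.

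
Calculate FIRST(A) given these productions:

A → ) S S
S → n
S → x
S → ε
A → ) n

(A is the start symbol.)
From A → ) S S:
  - ')' is a terminal: add ')' and stop
From A → ) n:
  - ')' is a terminal: add ')' and stop

Collecting: FIRST(A) = { ')' }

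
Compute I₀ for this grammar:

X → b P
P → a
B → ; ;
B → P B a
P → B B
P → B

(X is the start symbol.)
{ [X → . b P], [X' → . X] }

First, augment the grammar with X' → X
I₀ = CLOSURE({ [X' → . X] }):
  [X' → . X] has the dot before X: add [X → . b P]
No further items can be added.

I₀ = { [X → . b P], [X' → . X] }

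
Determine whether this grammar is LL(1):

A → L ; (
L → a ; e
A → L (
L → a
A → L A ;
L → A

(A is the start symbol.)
A grammar is LL(1) if for each non-terminal N with multiple productions, the predict sets of those productions are pairwise disjoint, where PREDICT(N → α) = (FIRST(α) \ {ε}) ∪ (FOLLOW(N) if α ⇒* ε).

Relevant sets:
  FIRST(L) = { 'a' }
  FIRST(A) = { 'a' }

For A:
  PREDICT(A → L ';' '(') = { 'a' }
  PREDICT(A → L '(') = { 'a' }
  PREDICT(A → L A ';') = { 'a' }
For L:
  PREDICT(L → a ';' e) = { 'a' }
  PREDICT(L → a) = { 'a' }
  PREDICT(L → A) = { 'a' }

Conflict found: Predict set conflict for A: { 'a' }
The grammar is NOT LL(1).

Answer: No. Predict set conflict for A: { 'a' }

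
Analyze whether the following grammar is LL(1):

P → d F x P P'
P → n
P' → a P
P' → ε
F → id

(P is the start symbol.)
A grammar is LL(1) if for each non-terminal N with multiple productions, the predict sets of those productions are pairwise disjoint, where PREDICT(N → α) = (FIRST(α) \ {ε}) ∪ (FOLLOW(N) if α ⇒* ε).

Relevant sets:
  FOLLOW(P') = { $, 'a' }

For P:
  PREDICT(P → d F x P P') = { 'd' }
  PREDICT(P → n) = { 'n' }
For P':
  PREDICT(P' → a P) = { 'a' }
  PREDICT(P' → ε) = { $, 'a' }
F has a single production, so nothing to check there.

Conflict found: Predict set conflict for P': { 'a' }
The grammar is NOT LL(1).

Answer: No. Predict set conflict for P': { 'a' }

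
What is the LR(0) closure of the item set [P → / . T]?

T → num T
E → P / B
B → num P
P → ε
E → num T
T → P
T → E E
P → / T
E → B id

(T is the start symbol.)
{ [B → . num P], [E → . B id], [E → . P / B], [E → . num T], [P → . / T], [P → .], [P → / . T], [T → . E E], [T → . P], [T → . num T] }

Start with: [P → / . T]
  [P → / . T] has the dot before T: add [T → . num T], [T → . P], [T → . E E]
  [T → . P] has the dot before P: add [P → .], [P → . / T]
  [T → . E E] has the dot before E: add [E → . P / B], [E → . num T], [E → . B id]
  [E → . B id] has the dot before B: add [B → . num P]
No further items can be added.

CLOSURE = { [B → . num P], [E → . B id], [E → . P / B], [E → . num T], [P → . / T], [P → .], [P → / . T], [T → . E E], [T → . P], [T → . num T] }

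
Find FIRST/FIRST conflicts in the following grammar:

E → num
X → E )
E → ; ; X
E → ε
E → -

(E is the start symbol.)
No FIRST/FIRST conflicts.

Productions for E:
  E → num: FIRST = { 'num' }
  E → ; ; X: FIRST = { ';' }
  E → ε: FIRST = { ε }
  E → -: FIRST = { '-' }
X has only one production, so no FIRST/FIRST conflict is possible there.

All alternatives of each non-terminal have pairwise disjoint FIRST sets.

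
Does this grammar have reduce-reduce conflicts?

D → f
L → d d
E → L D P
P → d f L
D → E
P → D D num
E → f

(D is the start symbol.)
Yes — I5: [D → f .] vs [E → f .]

Augment with D' → D and build the canonical LR(0) collection (I0 = CLOSURE({[D' → . D]}), then GOTO on every symbol after a dot until no new states appear). It has 15 states:
  I0: { [D → . E], [D → . f], [D' → . D], [E → . L D P], [E → . f], [L → . d d] }  — shift
  I1: { [D' → D .] }  — accept
  I2: { [D → E .] }  — reduce
  I3: { [D → . E], [D → . f], [E → . L D P], [E → . f], [E → L . D P], [L → . d d] }  — shift
  I4: { [L → d . d] }  — shift
  I5: { [D → f .], [E → f .] }  — 2 reduces
  I6: { [L → d d .] }  — reduce
  I7: { [D → . E], [D → . f], [E → . L D P], [E → . f], [E → L D . P], [L → . d d], [P → . D D num], [P → . d f L] }  — shift
  I8: { [D → . E], [D → . f], [E → . L D P], [E → . f], [L → . d d], [P → D . D num] }  — shift
  I9: { [E → L D P .] }  — reduce
  I10: { [L → d . d], [P → d . f L] }  — shift
  I11: { [L → . d d], [P → d f . L] }  — shift
  I12: { [P → d f L .] }  — reduce
  I13: { [P → D D . num] }  — shift
  I14: { [P → D D num .] }  — reduce

I5 contains complete items [D → f .], [E → f .] — reduce-reduce conflict.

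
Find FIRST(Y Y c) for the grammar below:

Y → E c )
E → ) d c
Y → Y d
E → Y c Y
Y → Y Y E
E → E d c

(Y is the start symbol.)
FIRST sets of the non-terminals involved (from the grammar, by fixed-point iteration):
  FIRST(Y) = { ')' }

To compute FIRST(Y Y c), process the symbols left to right:
Symbol Y is a non-terminal. Add FIRST(Y) \ {ε} = { ')' }
Y is not nullable (ε ∉ FIRST(Y)), so stop here.
FIRST(Y Y c) = { ')' }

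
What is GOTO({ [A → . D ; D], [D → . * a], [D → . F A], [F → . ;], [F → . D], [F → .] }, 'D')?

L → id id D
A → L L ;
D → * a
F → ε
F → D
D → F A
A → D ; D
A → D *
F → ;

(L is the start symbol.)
{ [A → D . ; D], [F → D .] }

GOTO(I, 'D') = CLOSURE({ [A → αX.β] : [A → α.Xβ] ∈ I, X = 'D' })

Items with dot before 'D', with the dot advanced:
  [A → . D ; D] → [A → D . ; D]
  [F → . D] → [F → D .]
Closure adds nothing (no advanced item has the dot before a non-terminal).

GOTO = { [A → D . ; D], [F → D .] }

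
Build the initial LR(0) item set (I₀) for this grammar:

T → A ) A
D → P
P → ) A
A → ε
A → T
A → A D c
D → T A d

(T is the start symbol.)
{ [A → . A D c], [A → . T], [A → .], [T → . A ) A], [T' → . T] }

First, augment the grammar with T' → T
I₀ = CLOSURE({ [T' → . T] }):
  [T' → . T] has the dot before T: add [T → . A ) A]
  [T → . A ) A] has the dot before A: add [A → .], [A → . T], [A → . A D c]
No further items can be added.

I₀ = { [A → . A D c], [A → . T], [A → .], [T → . A ) A], [T' → . T] }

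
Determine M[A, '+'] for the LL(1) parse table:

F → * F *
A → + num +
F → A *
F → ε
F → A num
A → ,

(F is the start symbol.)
A → + num +

To find M[A, '+'], we find productions for A where '+' is in the predict set (PREDICT(N → α) = (FIRST(α) \ {ε}) ∪ (FOLLOW(N) if α ⇒* ε)).

A → + num +: PREDICT = { '+' }
  '+' is in predict set, so this production goes in M[A, '+']
A → ,: PREDICT = { ',' }

M[A, '+'] = A → + num +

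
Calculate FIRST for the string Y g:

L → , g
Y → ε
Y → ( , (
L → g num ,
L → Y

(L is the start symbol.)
FIRST sets of the non-terminals involved (from the grammar, by fixed-point iteration):
  FIRST(Y) = { '(', ε }

To compute FIRST(Y g), process the symbols left to right:
Symbol Y is a non-terminal. Add FIRST(Y) \ {ε} = { '(' }
Y is nullable (ε ∈ FIRST(Y)), continue to the next symbol.
Symbol g is a terminal. Add 'g' and stop.
FIRST(Y g) = { '(', 'g' }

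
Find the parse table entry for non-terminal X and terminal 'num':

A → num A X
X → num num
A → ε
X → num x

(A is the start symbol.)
To find M[X, 'num'], we find productions for X where 'num' is in the predict set (PREDICT(N → α) = (FIRST(α) \ {ε}) ∪ (FOLLOW(N) if α ⇒* ε)).

X → num num: PREDICT = { 'num' }
  'num' is in predict set, so this production goes in M[X, 'num']
X → num x: PREDICT = { 'num' }
  'num' is in predict set, so this production goes in M[X, 'num']

M[X, 'num'] = X → num num, X → num x  (a multiply-defined cell — the grammar is not LL(1))

Answer: X → num num, X → num x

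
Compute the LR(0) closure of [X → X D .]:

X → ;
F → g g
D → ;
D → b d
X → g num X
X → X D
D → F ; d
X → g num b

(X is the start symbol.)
Start with: [X → X D .]
The dot is at the end, so nothing is added.

CLOSURE = { [X → X D .] }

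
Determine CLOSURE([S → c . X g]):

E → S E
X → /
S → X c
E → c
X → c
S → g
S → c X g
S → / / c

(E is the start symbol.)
{ [S → c . X g], [X → . /], [X → . c] }

Start with: [S → c . X g]
  [S → c . X g] has the dot before X: add [X → . /], [X → . c]
No further items can be added.

CLOSURE = { [S → c . X g], [X → . /], [X → . c] }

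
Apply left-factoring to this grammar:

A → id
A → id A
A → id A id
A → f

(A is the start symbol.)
A → id A'
A' → ε
A' → A A''
A'' → ε
A'' → id
A → f

Left-factoring transforms A → αβ₁ | αβ₂ into A → αA' and A' → β₁ | β₂
(α is the longest common prefix among the alternatives). Repeat until
no nonterminal has two alternatives with a common prefix.

Round 1: A has alternatives sharing prefix 'id'. Introduce A': A → id A'
  Add: A' → ε
  Add: A' → A
  Add: A' → A id

Round 2: A' has alternatives sharing prefix 'A'. Introduce A'': A' → A A''
  Add: A'' → ε
  Add: A'' → id

No remaining common prefixes — done.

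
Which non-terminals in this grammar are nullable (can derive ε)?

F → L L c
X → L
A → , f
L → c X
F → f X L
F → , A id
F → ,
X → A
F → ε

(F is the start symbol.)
{ 'F' }

A non-terminal is nullable if it can derive ε (the empty string): either it has an ε-production, or it has a production whose right-hand side consists entirely of nullable non-terminals.

ε-productions: F → ε
So F is immediately nullable.
No further non-terminal can be added: every production for the remaining non-terminals contains a terminal or a non-nullable non-terminal.
Nullable = { 'F' }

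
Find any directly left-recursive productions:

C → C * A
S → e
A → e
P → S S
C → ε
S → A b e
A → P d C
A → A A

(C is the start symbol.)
Yes, C, A are left-recursive

Direct left recursion occurs when N → N α for some non-terminal N (the right-hand side begins with the left-hand side itself).

C → C * A: LEFT RECURSIVE (starts with C)
S → e: starts with e
A → e: starts with e
P → S S: starts with S
C → ε: starts with ε
S → A b e: starts with A
A → P d C: starts with P
A → A A: LEFT RECURSIVE (starts with A)

The grammar has direct left recursion on: C, A.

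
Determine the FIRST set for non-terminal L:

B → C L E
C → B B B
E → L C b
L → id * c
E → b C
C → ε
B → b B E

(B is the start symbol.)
{ 'id' }

To compute FIRST(L), examine every production with L on the left-hand side, reading each right-hand side left to right until a non-nullable symbol is reached.

From L → id * c:
  - id is a terminal: add 'id' and stop

Collecting: FIRST(L) = { 'id' }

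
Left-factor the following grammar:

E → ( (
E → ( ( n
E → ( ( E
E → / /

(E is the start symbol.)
E → ( ( E'
E' → ε
E' → n
E' → E
E → / /

Left-factoring transforms A → αβ₁ | αβ₂ into A → αA' and A' → β₁ | β₂
(α is the longest common prefix among the alternatives). Repeat until
no nonterminal has two alternatives with a common prefix.

Round 1: E has alternatives sharing prefix '( ('. Introduce E': E → ( ( E'
  Add: E' → ε
  Add: E' → n
  Add: E' → E

No remaining common prefixes — done.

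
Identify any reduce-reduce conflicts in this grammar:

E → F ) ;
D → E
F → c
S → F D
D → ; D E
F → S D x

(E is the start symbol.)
No reduce-reduce conflicts

A reduce-reduce conflict occurs when an LR(0) state has two complete items [A → α .] and [B → β .] — both call for a reduction, and with no lookahead the parser cannot choose between them.

Augment with E' → E and build the canonical LR(0) collection (I0 = CLOSURE({[E' → . E]}), then GOTO on every symbol after a dot until no new states appear). It has 14 states:
  I0: { [E → . F ) ;], [E' → . E], [F → . S D x], [F → . c], [S → . F D] }  — shift
  I1: { [E' → E .] }  — accept
  I2: { [D → . ; D E], [D → . E], [E → . F ) ;], [E → F . ) ;], [F → . S D x], [F → . c], [S → . F D], [S → F . D] }  — shift
  I3: { [D → . ; D E], [D → . E], [E → . F ) ;], [F → . S D x], [F → . c], [F → S . D x], [S → . F D] }  — shift
  I4: { [F → c .] }  — reduce
  I5: { [D → . ; D E], [D → . E], [D → ; . D E], [E → . F ) ;], [F → . S D x], [F → . c], [S → . F D] }  — shift
  I6: { [F → S D . x] }  — shift
  I7: { [D → E .] }  — reduce
  I8: { [F → S D x .] }  — reduce
  I9: { [D → ; D . E], [E → . F ) ;], [F → . S D x], [F → . c], [S → . F D] }  — shift
  I10: { [D → ; D E .] }  — reduce
  I11: { [E → F ) . ;] }  — shift
  I12: { [S → F D .] }  — reduce
  I13: { [E → F ) ; .] }  — reduce

No state contains more than one complete item.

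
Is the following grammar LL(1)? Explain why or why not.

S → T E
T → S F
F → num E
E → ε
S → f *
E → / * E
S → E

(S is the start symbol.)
No. Predict set conflict for S: { 'f' }

A grammar is LL(1) if for each non-terminal N with multiple productions, the predict sets of those productions are pairwise disjoint, where PREDICT(N → α) = (FIRST(α) \ {ε}) ∪ (FOLLOW(N) if α ⇒* ε).

Relevant sets:
  FIRST(T) = { '/', 'f', 'num' }
  FIRST(E) = { '/', ε }
  FOLLOW(S) = { $, 'num' }
  FOLLOW(E) = { $, '/', 'num' }

For S:
  PREDICT(S → T E) = { '/', 'f', 'num' }
  PREDICT(S → f '*') = { 'f' }
  PREDICT(S → E) = { $, '/', 'num' }
For E:
  PREDICT(E → ε) = { $, '/', 'num' }
  PREDICT(E → '/' '*' E) = { '/' }
T, F have a single production, so nothing to check there.

Conflict found: Predict set conflict for S: { 'f' }
The grammar is NOT LL(1).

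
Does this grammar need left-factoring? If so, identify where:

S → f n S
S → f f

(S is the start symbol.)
Yes, S has productions with common prefix 'f'

Left-factoring is needed when two productions for the same non-terminal
share a common prefix on the right-hand side.

Productions for S:
  S → f n S
  S → f f

Found common prefix 'f' in productions for S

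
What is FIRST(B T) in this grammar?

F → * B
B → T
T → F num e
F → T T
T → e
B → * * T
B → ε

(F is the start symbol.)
{ '*', 'e' }

FIRST sets of the non-terminals involved (from the grammar, by fixed-point iteration):
  FIRST(B) = { '*', 'e', ε }
  FIRST(T) = { '*', 'e' }

To compute FIRST(B T), process the symbols left to right:
Symbol B is a non-terminal. Add FIRST(B) \ {ε} = { '*', 'e' }
B is nullable (ε ∈ FIRST(B)), continue to the next symbol.
Symbol T is a non-terminal. Add FIRST(T) \ {ε} = { '*', 'e' }
T is not nullable (ε ∉ FIRST(T)), so stop here.
FIRST(B T) = { '*', 'e' }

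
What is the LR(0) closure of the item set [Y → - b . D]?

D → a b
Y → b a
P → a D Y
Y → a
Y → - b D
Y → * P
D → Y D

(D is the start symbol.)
{ [D → . Y D], [D → . a b], [Y → - b . D], [Y → . * P], [Y → . - b D], [Y → . a], [Y → . b a] }

To compute CLOSURE, for each item [A → α.Bβ] where B is a non-terminal, add [B → .γ] for all productions B → γ; repeat for the newly added items until nothing changes.

Start with: [Y → - b . D]
  [Y → - b . D] has the dot before D: add [D → . a b], [D → . Y D]
  [D → . Y D] has the dot before Y: add [Y → . b a], [Y → . a], [Y → . - b D], [Y → . * P]
No further items can be added.

CLOSURE = { [D → . Y D], [D → . a b], [Y → - b . D], [Y → . * P], [Y → . - b D], [Y → . a], [Y → . b a] }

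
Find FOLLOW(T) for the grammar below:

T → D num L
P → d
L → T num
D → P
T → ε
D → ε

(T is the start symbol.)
{ $, 'num' }

To compute FOLLOW(T), find every occurrence of T on a right-hand side N → α T β: add FIRST(β) \ {ε}, and if β is empty or nullable also add FOLLOW(N). Iterate to a fixed point.

T is the start symbol, so $ ∈ FOLLOW(T).
In L → T num: T is followed by num, add FIRST(num) \ {ε} = { 'num' }

Taking the union: FOLLOW(T) = { $, 'num' }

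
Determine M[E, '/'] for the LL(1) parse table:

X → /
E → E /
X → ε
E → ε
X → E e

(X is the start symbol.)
E → E /, E → ε

To find M[E, '/'], we find productions for E where '/' is in the predict set (PREDICT(N → α) = (FIRST(α) \ {ε}) ∪ (FOLLOW(N) if α ⇒* ε)).

Relevant sets:
  FIRST(E) = { '/', ε }
  FOLLOW(E) = { '/', 'e' }

E → E /: PREDICT = { '/' }
  '/' is in predict set, so this production goes in M[E, '/']
E → ε: PREDICT = { '/', 'e' }
  '/' is in predict set, so this production goes in M[E, '/']

M[E, '/'] = E → E /, E → ε  (a multiply-defined cell — the grammar is not LL(1))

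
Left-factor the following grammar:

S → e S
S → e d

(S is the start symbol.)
Left-factoring transforms A → αβ₁ | αβ₂ into A → αA' and A' → β₁ | β₂
(α is the longest common prefix among the alternatives). Repeat until
no nonterminal has two alternatives with a common prefix.

Round 1: S has alternatives sharing prefix 'e'. Introduce S': S → e S'
  Add: S' → S
  Add: S' → d

No remaining common prefixes — done.

Resulting grammar:
S → e S'
S' → S
S' → d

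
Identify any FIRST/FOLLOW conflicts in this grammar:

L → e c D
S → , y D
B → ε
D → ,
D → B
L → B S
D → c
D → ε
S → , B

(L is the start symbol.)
A FIRST/FOLLOW conflict occurs when a non-terminal N has a nullable alternative N → β (β ⇒* ε) and another alternative N → α with FIRST(α) ∩ FOLLOW(N) ≠ ∅: on such a lookahead the parser cannot decide between expanding α and letting N vanish via β.

Nullable non-terminals: B, D.
FIRST sets used below: FIRST(B) = { ε }
B has a nullable alternative but only one production, so nothing to check.

D: nullable alternative(s) D → B, D → ε; FOLLOW(D) = { $ }
  D → ,: FIRST \ {ε} = { ',' } — disjoint from FOLLOW(D)
  D → B: FIRST \ {ε} = { } — disjoint from FOLLOW(D)
  D → c: FIRST \ {ε} = { 'c' } — disjoint from FOLLOW(D)
  D → ε: FIRST \ {ε} = { } — disjoint from FOLLOW(D)

L, S have no nullable alternative, so no FIRST/FOLLOW check is needed there.

No FIRST/FOLLOW conflicts found.

Answer: No FIRST/FOLLOW conflicts.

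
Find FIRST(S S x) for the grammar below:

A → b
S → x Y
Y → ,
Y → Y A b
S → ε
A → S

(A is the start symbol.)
{ 'x' }

FIRST sets of the non-terminals involved (from the grammar, by fixed-point iteration):
  FIRST(S) = { 'x', ε }

To compute FIRST(S S x), process the symbols left to right:
Symbol S is a non-terminal. Add FIRST(S) \ {ε} = { 'x' }
S is nullable (ε ∈ FIRST(S)), continue to the next symbol.
Symbol S is a non-terminal. Add FIRST(S) \ {ε} = { 'x' }
S is nullable (ε ∈ FIRST(S)), continue to the next symbol.
Symbol x is a terminal. Add 'x' and stop.
FIRST(S S x) = { 'x' }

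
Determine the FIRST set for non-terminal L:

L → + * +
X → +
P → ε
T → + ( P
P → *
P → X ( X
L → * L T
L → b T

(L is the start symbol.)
To compute FIRST(L), examine every production with L on the left-hand side, reading each right-hand side left to right until a non-nullable symbol is reached.

From L → + * +:
  - '+' is a terminal: add '+' and stop
From L → * L T:
  - '*' is a terminal: add '*' and stop
From L → b T:
  - b is a terminal: add 'b' and stop

Collecting: FIRST(L) = { '*', '+', 'b' }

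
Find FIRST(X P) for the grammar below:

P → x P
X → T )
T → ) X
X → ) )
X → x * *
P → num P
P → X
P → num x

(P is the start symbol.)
FIRST sets of the non-terminals involved (from the grammar, by fixed-point iteration):
  FIRST(X) = { ')', 'x' }

To compute FIRST(X P), process the symbols left to right:
Symbol X is a non-terminal. Add FIRST(X) \ {ε} = { ')', 'x' }
X is not nullable (ε ∉ FIRST(X)), so stop here.
FIRST(X P) = { ')', 'x' }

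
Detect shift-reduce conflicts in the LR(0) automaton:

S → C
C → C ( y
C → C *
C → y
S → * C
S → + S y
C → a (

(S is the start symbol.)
Augment with S' → S and build the canonical LR(0) collection (I0 = CLOSURE({[S' → . S]}), then GOTO on every symbol after a dot until no new states appear). It has 14 states:
  I0: { [C → . C ( y], [C → . C *], [C → . a (], [C → . y], [S → . * C], [S → . + S y], [S → . C], [S' → . S] }  — shift
  I1: { [C → . C ( y], [C → . C *], [C → . a (], [C → . y], [S → * . C] }  — shift
  I2: { [C → . C ( y], [C → . C *], [C → . a (], [C → . y], [S → + . S y], [S → . * C], [S → . + S y], [S → . C] }  — shift
  I3: { [C → C . ( y], [C → C . *], [S → C .] }  — shift, reduce
  I4: { [S' → S .] }  — accept
  I5: { [C → a . (] }  — shift
  I6: { [C → y .] }  — reduce
  I7: { [C → a ( .] }  — reduce
  I8: { [C → C ( . y] }  — shift
  I9: { [C → C * .] }  — reduce
  I10: { [C → C ( y .] }  — reduce
  I11: { [S → + S . y] }  — shift
  I12: { [S → + S y .] }  — reduce
  I13: { [C → C . ( y], [C → C . *], [S → * C .] }  — shift, reduce

I3 contains reduce item [S → C .] and shift items [C → C . ( y], [C → C . *] — shift-reduce conflict.
I13 contains reduce item [S → * C .] and shift items [C → C . ( y], [C → C . *] — shift-reduce conflict.

Answer: Yes — I3: [S → C .] vs [C → C . ( y]; I13: [S → * C .] vs [C → C . ( y]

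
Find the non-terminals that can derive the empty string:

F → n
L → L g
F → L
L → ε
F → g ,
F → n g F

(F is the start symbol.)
A non-terminal is nullable if it can derive ε (the empty string): either it has an ε-production, or it has a production whose right-hand side consists entirely of nullable non-terminals.

ε-productions: L → ε
So L is immediately nullable.
F → L: every symbol on the right is nullable, so F is nullable too.
Every non-terminal is now nullable.
Nullable = { 'F', 'L' }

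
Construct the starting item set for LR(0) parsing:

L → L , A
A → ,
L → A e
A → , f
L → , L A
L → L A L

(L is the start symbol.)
First, augment the grammar with L' → L
I₀ = CLOSURE({ [L' → . L] }):
  [L' → . L] has the dot before L: add [L → . L , A], [L → . A e], [L → . , L A], [L → . L A L]
  [L → . A e] has the dot before A: add [A → . ,], [A → . , f]
No further items can be added.

I₀ = { [A → . , f], [A → . ,], [L → . , L A], [L → . A e], [L → . L , A], [L → . L A L], [L' → . L] }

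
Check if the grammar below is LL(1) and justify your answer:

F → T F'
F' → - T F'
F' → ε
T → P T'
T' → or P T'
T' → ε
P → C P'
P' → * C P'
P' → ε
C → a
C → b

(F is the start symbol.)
Yes, the grammar is LL(1).

Relevant sets:
  FOLLOW(F') = { $ }
  FOLLOW(T') = { $, '-' }
  FOLLOW(P') = { $, '-', 'or' }

For F':
  PREDICT(F' → '-' T F') = { '-' }
  PREDICT(F' → ε) = { $ }
For T':
  PREDICT(T' → or P T') = { 'or' }
  PREDICT(T' → ε) = { $, '-' }
For P':
  PREDICT(P' → '*' C P') = { '*' }
  PREDICT(P' → ε) = { $, '-', 'or' }
For C:
  PREDICT(C → a) = { 'a' }
  PREDICT(C → b) = { 'b' }
F, T, P have a single production, so nothing to check there.

All predict sets are disjoint. The grammar IS LL(1).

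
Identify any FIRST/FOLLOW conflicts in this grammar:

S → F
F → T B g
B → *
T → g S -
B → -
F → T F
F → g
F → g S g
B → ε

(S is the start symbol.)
No FIRST/FOLLOW conflicts.

Nullable non-terminals: B.

B: nullable alternative(s) B → ε; FOLLOW(B) = { 'g' }
  B → *: FIRST \ {ε} = { '*' } — disjoint from FOLLOW(B)
  B → -: FIRST \ {ε} = { '-' } — disjoint from FOLLOW(B)
  B → ε: FIRST \ {ε} = { } — this is the only nullable alternative, skip

F, S, T have no nullable alternative, so no FIRST/FOLLOW check is needed there.

No FIRST/FOLLOW conflicts found.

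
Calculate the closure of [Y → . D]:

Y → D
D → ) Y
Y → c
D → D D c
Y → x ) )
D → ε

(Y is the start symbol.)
Start with: [Y → . D]
  [Y → . D] has the dot before D: add [D → . ) Y], [D → . D D c], [D → .]
No further items can be added.

CLOSURE = { [D → . ) Y], [D → . D D c], [D → .], [Y → . D] }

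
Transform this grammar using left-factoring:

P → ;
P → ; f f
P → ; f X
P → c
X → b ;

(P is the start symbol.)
Left-factoring transforms A → αβ₁ | αβ₂ into A → αA' and A' → β₁ | β₂
(α is the longest common prefix among the alternatives). Repeat until
no nonterminal has two alternatives with a common prefix.

Round 1: P has alternatives sharing prefix ';'. Introduce P': P → ; P'
  Add: P' → ε
  Add: P' → f f
  Add: P' → f X

Round 2: P' has alternatives sharing prefix 'f'. Introduce P'': P' → f P''
  Add: P'' → f
  Add: P'' → X

No remaining common prefixes — done.

Resulting grammar:
P → ; P'
P' → ε
P' → f P''
P'' → f
P'' → X
P → c
X → b ;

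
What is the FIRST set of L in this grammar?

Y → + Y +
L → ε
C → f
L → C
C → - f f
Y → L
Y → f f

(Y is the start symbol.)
To compute FIRST(L), examine every production with L on the left-hand side, reading each right-hand side left to right until a non-nullable symbol is reached.

FIRST sets of the other non-terminals involved (by the same procedure, iterated to a fixed point):
  FIRST(C) = { '-', 'f' }

From L → ε:
  - ε-production, so ε ∈ FIRST(L)
From L → C:
  - C is a non-terminal: add FIRST(C) \ {ε} = { '-', 'f' }
    C is not nullable, so stop

Collecting: FIRST(L) = { '-', 'f', ε }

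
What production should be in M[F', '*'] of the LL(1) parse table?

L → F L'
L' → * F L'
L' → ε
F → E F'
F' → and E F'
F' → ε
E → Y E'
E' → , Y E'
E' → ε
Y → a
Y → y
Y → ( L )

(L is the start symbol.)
F' → ε

To find M[F', '*'], we find productions for F' where '*' is in the predict set (PREDICT(N → α) = (FIRST(α) \ {ε}) ∪ (FOLLOW(N) if α ⇒* ε)).

Relevant sets:
  FOLLOW(F') = { $, ')', '*' }

F' → and E F': PREDICT = { 'and' }
F' → ε: PREDICT = { $, ')', '*' }
  '*' is in predict set, so this production goes in M[F', '*']

M[F', '*'] = F' → ε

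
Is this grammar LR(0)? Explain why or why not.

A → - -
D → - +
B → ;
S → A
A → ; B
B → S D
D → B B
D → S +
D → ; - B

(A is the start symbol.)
A grammar is LR(0) if no state in the canonical LR(0) collection has:
  - both a shift item (dot before a terminal) and a complete item (shift-reduce conflict), or
  - two or more complete items (reduce-reduce conflict; the accept item [A' → A .] counts as a complete item here).

Augment with A' → A and build the canonical LR(0) collection (I0 = CLOSURE({[A' → . A]}), then GOTO on every symbol after a dot until no new states appear). It has 20 states:
  I0: { [A → . - -], [A → . ; B], [A' → . A] }  — shift
  I1: { [A → - . -] }  — shift
  I2: { [A → . - -], [A → . ; B], [A → ; . B], [B → . ;], [B → . S D], [S → . A] }  — shift
  I3: { [A' → A .] }  — accept
  I4: { [A → . - -], [A → . ; B], [A → ; . B], [B → . ;], [B → . S D], [B → ; .], [S → . A] }  — shift, reduce
  I5: { [S → A .] }  — reduce
  I6: { [A → ; B .] }  — reduce
  I7: { [A → . - -], [A → . ; B], [B → . ;], [B → . S D], [B → S . D], [D → . - +], [D → . ; - B], [D → . B B], [D → . S +], [S → . A] }  — shift
  I8: { [A → - . -], [D → - . +] }  — shift
  I9: { [A → . - -], [A → . ; B], [A → ; . B], [B → . ;], [B → . S D], [B → ; .], [D → ; . - B], [S → . A] }  — shift, reduce
  I10: { [A → . - -], [A → . ; B], [B → . ;], [B → . S D], [D → B . B], [S → . A] }  — shift
  I11: { [B → S D .] }  — reduce
  I12: { [A → . - -], [A → . ; B], [B → . ;], [B → . S D], [B → S . D], [D → . - +], [D → . ; - B], [D → . B B], [D → . S +], [D → S . +], [S → . A] }  — shift
  I13: { [D → S + .] }  — reduce
  I14: { [D → B B .] }  — reduce
  I15: { [A → - . -], [A → . - -], [A → . ; B], [B → . ;], [B → . S D], [D → ; - . B], [S → . A] }  — shift
  I16: { [A → - - .], [A → - . -] }  — shift, reduce
  I17: { [D → ; - B .] }  — reduce
  I18: { [A → - - .] }  — reduce
  I19: { [D → - + .] }  — reduce

Conflict in state I4:
  Shift-reduce conflict between [B → ; .] and [A → . - -]
So the grammar is NOT LR(0).

Answer: No. Shift-reduce conflict between [B → ; .] and [A → . - -]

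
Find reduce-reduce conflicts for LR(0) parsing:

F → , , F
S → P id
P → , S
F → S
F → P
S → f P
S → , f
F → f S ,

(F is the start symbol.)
Augment with F' → F and build the canonical LR(0) collection (I0 = CLOSURE({[F' → . F]}), then GOTO on every symbol after a dot until no new states appear). It has 21 states:
  I0: { [F → . , , F], [F → . P], [F → . S], [F → . f S ,], [F' → . F], [P → . , S], [S → . , f], [S → . P id], [S → . f P] }  — shift
  I1: { [F → , . , F], [P → , . S], [P → . , S], [S → , . f], [S → . , f], [S → . P id], [S → . f P] }  — shift
  I2: { [F' → F .] }  — accept
  I3: { [F → P .], [S → P . id] }  — shift, reduce
  I4: { [F → S .] }  — reduce
  I5: { [F → f . S ,], [P → . , S], [S → . , f], [S → . P id], [S → . f P], [S → f . P] }  — shift
  I6: { [P → , . S], [P → . , S], [S → , . f], [S → . , f], [S → . P id], [S → . f P] }  — shift
  I7: { [S → P . id], [S → f P .] }  — shift, reduce
  I8: { [F → f S . ,] }  — shift
  I9: { [P → . , S], [S → f . P] }  — shift
  I10: { [P → , . S], [P → . , S], [S → . , f], [S → . P id], [S → . f P] }  — shift
  I11: { [S → f P .] }  — reduce
  I12: { [S → P . id] }  — shift
  I13: { [P → , S .] }  — reduce
  I14: { [S → P id .] }  — reduce
  I15: { [F → f S , .] }  — reduce
  I16: { [P → . , S], [S → , f .], [S → f . P] }  — shift, reduce
  I17: { [F → , , . F], [F → . , , F], [F → . P], [F → . S], [F → . f S ,], [P → , . S], [P → . , S], [S → , . f], [S → . , f], [S → . P id], [S → . f P] }  — shift
  I18: { [F → , , F .] }  — reduce
  I19: { [F → S .], [P → , S .] }  — 2 reduces
  I20: { [F → f . S ,], [P → . , S], [S → , f .], [S → . , f], [S → . P id], [S → . f P], [S → f . P] }  — shift, reduce

I19 contains complete items [F → S .], [P → , S .] — reduce-reduce conflict.

Answer: Yes — I19: [F → S .] vs [P → , S .]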